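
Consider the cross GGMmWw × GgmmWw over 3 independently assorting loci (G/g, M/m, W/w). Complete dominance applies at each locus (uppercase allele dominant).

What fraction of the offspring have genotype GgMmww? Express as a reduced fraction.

GGMmWw gametes: GMW×2, GMw×2, GmW×2, Gmw×2
GgmmWw gametes: GmW×2, Gmw×2, gmW×2, gmw×2
GGMmWw×GgmmWw grid (8·8=64): GGMmWW=4 GGMmWw=8 GGMmww=4 GGmmWW=4 GGmmWw=8 GGmmww=4 GgMmWW=4 GgMmWw=8 GgMmww=4 GgmmWW=4 GgmmWw=8 Ggmmww=4
GgMmww hits 4/64; gcd=4; 4÷4/64÷4 = 1/16

P(GgMmww) = 1/16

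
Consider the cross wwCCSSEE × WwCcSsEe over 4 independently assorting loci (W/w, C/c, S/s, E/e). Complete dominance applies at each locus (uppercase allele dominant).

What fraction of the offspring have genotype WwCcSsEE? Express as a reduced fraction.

wwCCSSEE gametes: wCSE×16
WwCcSsEe gametes: WCSE×1, WCSe×1, WCsE×1, WCse×1, WcSE×1, WcSe×1, WcsE×1, Wcse×1, wCSE×1, wCSe×1, wCsE×1, wCse×1, wcSE×1, wcSe×1, wcsE×1, wcse×1
wwCCSSEE×WwCcSsEe grid (16·16=256): WwCCSSEE=16 WwCCSSEe=16 WwCCSsEE=16 WwCCSsEe=16 WwCcSSEE=16 WwCcSSEe=16 WwCcSsEE=16 WwCcSsEe=16 wwCCSSEE=16 wwCCSSEe=16 wwCCSsEE=16 wwCCSsEe=16 wwCcSSEE=16 wwCcSSEe=16 wwCcSsEE=16 wwCcSsEe=16
WwCcSsEE hits 16/256; gcd=16; 16÷16/256÷16 = 1/16

P(WwCcSsEE) = 1/16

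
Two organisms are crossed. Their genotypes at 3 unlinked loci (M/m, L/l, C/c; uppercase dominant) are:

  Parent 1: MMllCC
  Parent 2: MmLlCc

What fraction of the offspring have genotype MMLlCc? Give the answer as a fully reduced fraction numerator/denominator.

MMllCC gametes: MlC×8
MmLlCc gametes: MLC×1, MLc×1, MlC×1, Mlc×1, mLC×1, mLc×1, mlC×1, mlc×1
MMllCC×MmLlCc grid (8·8=64): MMLlCC=8 MMLlCc=8 MMllCC=8 MMllCc=8 MmLlCC=8 MmLlCc=8 MmllCC=8 MmllCc=8
MMLlCc hits 8/64; gcd=8; 8÷8/64÷8 = 1/8

P(MMLlCc) = 1/8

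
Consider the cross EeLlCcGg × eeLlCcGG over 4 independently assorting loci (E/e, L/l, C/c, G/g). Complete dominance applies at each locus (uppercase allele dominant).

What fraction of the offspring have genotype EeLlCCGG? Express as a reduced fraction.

EeLlCcGg gametes: ELCG×1, ELCg×1, ELcG×1, ELcg×1, ElCG×1, ElCg×1, ElcG×1, Elcg×1, eLCG×1, eLCg×1, eLcG×1, eLcg×1, elCG×1, elCg×1, elcG×1, elcg×1
eeLlCcGG gametes: eLCG×4, eLcG×4, elCG×4, elcG×4
EeLlCcGg×eeLlCcGG grid (16·16=256): EeLLCCGG=4 EeLLCCGg=4 EeLLCcGG=8 EeLLCcGg=8 EeLLccGG=4 EeLLccGg=4 EeLlCCGG=8 EeLlCCGg=8 EeLlCcGG=16 EeLlCcGg=16 EeLlccGG=8 EeLlccGg=8 EellCCGG=4 EellCCGg=4 EellCcGG=8 EellCcGg=8 EellccGG=4 EellccGg=4 eeLLCCGG=4 eeLLCCGg=4 eeLLCcGG=8 eeLLCcGg=8 eeLLccGG=4 eeLLccGg=4 eeLlCCGG=8 eeLlCCGg=8 eeLlCcGG=16 eeLlCcGg=16 eeLlccGG=8 eeLlccGg=8 eellCCGG=4 eellCCGg=4 eellCcGG=8 eellCcGg=8 eellccGG=4 eellccGg=4
EeLlCCGG hits 8/256; gcd=8; 8÷8/256÷8 = 1/32

P(EeLlCCGG) = 1/32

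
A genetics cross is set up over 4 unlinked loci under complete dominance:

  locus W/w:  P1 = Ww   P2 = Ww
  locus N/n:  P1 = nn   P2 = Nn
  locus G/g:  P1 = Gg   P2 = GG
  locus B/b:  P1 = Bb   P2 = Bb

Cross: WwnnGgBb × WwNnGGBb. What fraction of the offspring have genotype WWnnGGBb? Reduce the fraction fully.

P(WWnnGGBb) = 1/32

WwnnGgBb gametes: WnGB×2, WnGb×2, WngB×2, Wngb×2, wnGB×2, wnGb×2, wngB×2, wngb×2
WwNnGGBb gametes: WNGB×2, WNGb×2, WnGB×2, WnGb×2, wNGB×2, wNGb×2, wnGB×2, wnGb×2
WwnnGgBb×WwNnGGBb grid (16·16=256): WWNnGGBB=4 WWNnGGBb=8 WWNnGGbb=4 WWNnGgBB=4 WWNnGgBb=8 WWNnGgbb=4 WWnnGGBB=4 WWnnGGBb=8 WWnnGGbb=4 WWnnGgBB=4 WWnnGgBb=8 WWnnGgbb=4 WwNnGGBB=8 WwNnGGBb=16 WwNnGGbb=8 WwNnGgBB=8 WwNnGgBb=16 WwNnGgbb=8 WwnnGGBB=8 WwnnGGBb=16 WwnnGGbb=8 WwnnGgBB=8 WwnnGgBb=16 WwnnGgbb=8 wwNnGGBB=4 wwNnGGBb=8 wwNnGGbb=4 wwNnGgBB=4 wwNnGgBb=8 wwNnGgbb=4 wwnnGGBB=4 wwnnGGBb=8 wwnnGGbb=4 wwnnGgBB=4 wwnnGgBb=8 wwnnGgbb=4
WWnnGGBb hits 8/256; gcd=8; 8÷8/256÷8 = 1/32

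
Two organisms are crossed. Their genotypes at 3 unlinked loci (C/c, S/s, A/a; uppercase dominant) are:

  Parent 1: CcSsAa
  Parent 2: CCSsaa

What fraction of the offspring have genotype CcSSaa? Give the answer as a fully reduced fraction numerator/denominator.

P(CcSSaa) = 1/16

CcSsAa gametes: CSA×1, CSa×1, CsA×1, Csa×1, cSA×1, cSa×1, csA×1, csa×1
CCSsaa gametes: CSa×4, Csa×4
CcSsAa×CCSsaa grid (8·8=64): CCSSAa=4 CCSSaa=4 CCSsAa=8 CCSsaa=8 CCssAa=4 CCssaa=4 CcSSAa=4 CcSSaa=4 CcSsAa=8 CcSsaa=8 CcssAa=4 Ccssaa=4
CcSSaa hits 4/64; gcd=4; 4÷4/64÷4 = 1/16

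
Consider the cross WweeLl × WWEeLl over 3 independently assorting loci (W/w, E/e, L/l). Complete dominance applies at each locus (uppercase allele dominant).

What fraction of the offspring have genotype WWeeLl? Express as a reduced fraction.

WweeLl gametes: WeL×2, Wel×2, weL×2, wel×2
WWEeLl gametes: WEL×2, WEl×2, WeL×2, Wel×2
WweeLl×WWEeLl grid (8·8=64): WWEeLL=4 WWEeLl=8 WWEell=4 WWeeLL=4 WWeeLl=8 WWeell=4 WwEeLL=4 WwEeLl=8 WwEell=4 WweeLL=4 WweeLl=8 Wweell=4
WWeeLl hits 8/64; gcd=8; 8÷8/64÷8 = 1/8

P(WWeeLl) = 1/8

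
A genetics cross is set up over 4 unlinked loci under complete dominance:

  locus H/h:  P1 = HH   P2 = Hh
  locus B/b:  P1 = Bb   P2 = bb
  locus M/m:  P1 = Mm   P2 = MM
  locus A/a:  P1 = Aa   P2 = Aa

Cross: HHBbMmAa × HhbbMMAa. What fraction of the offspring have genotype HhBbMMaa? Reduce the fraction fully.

P(HhBbMMaa) = 1/32

HHBbMmAa gametes: HBMA×2, HBMa×2, HBmA×2, HBma×2, HbMA×2, HbMa×2, HbmA×2, Hbma×2
HhbbMMAa gametes: HbMA×4, HbMa×4, hbMA×4, hbMa×4
HHBbMmAa×HhbbMMAa grid (16·16=256): HHBbMMAA=8 HHBbMMAa=16 HHBbMMaa=8 HHBbMmAA=8 HHBbMmAa=16 HHBbMmaa=8 HHbbMMAA=8 HHbbMMAa=16 HHbbMMaa=8 HHbbMmAA=8 HHbbMmAa=16 HHbbMmaa=8 HhBbMMAA=8 HhBbMMAa=16 HhBbMMaa=8 HhBbMmAA=8 HhBbMmAa=16 HhBbMmaa=8 HhbbMMAA=8 HhbbMMAa=16 HhbbMMaa=8 HhbbMmAA=8 HhbbMmAa=16 HhbbMmaa=8
HhBbMMaa hits 8/256; gcd=8; 8÷8/256÷8 = 1/32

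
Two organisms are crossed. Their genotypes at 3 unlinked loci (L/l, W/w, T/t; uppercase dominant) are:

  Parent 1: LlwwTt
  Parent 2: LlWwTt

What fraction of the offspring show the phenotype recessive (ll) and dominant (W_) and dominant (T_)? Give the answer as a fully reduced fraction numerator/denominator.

P(ll W_ T_) = 3/32

LlwwTt gametes: LwT×2, Lwt×2, lwT×2, lwt×2
LlWwTt gametes: LWT×1, LWt×1, LwT×1, Lwt×1, lWT×1, lWt×1, lwT×1, lwt×1
LlwwTt×LlWwTt grid (8·8=64): LLWwTT=2 LLWwTt=4 LLWwtt=2 LLwwTT=2 LLwwTt=4 LLwwtt=2 LlWwTT=4 LlWwTt=8 LlWwtt=4 LlwwTT=4 LlwwTt=8 Llwwtt=4 llWwTT=2 llWwTt=4 llWwtt=2 llwwTT=2 llwwTt=4 llwwtt=2
ll W_ T_ hits 6/64; gcd=2; 6÷2/64÷2 = 3/32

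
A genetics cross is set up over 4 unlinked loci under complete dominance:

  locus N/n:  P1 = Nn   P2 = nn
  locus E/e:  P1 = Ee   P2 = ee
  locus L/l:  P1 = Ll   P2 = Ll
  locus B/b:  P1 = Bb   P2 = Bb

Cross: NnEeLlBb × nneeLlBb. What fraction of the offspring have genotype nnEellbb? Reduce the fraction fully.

P(nnEellbb) = 1/64

NnEeLlBb gametes: NELB×1, NELb×1, NElB×1, NElb×1, NeLB×1, NeLb×1, NelB×1, Nelb×1, nELB×1, nELb×1, nElB×1, nElb×1, neLB×1, neLb×1, nelB×1, nelb×1
nneeLlBb gametes: neLB×4, neLb×4, nelB×4, nelb×4
NnEeLlBb×nneeLlBb grid (16·16=256): NnEeLLBB=4 NnEeLLBb=8 NnEeLLbb=4 NnEeLlBB=8 NnEeLlBb=16 NnEeLlbb=8 NnEellBB=4 NnEellBb=8 NnEellbb=4 NneeLLBB=4 NneeLLBb=8 NneeLLbb=4 NneeLlBB=8 NneeLlBb=16 NneeLlbb=8 NneellBB=4 NneellBb=8 Nneellbb=4 nnEeLLBB=4 nnEeLLBb=8 nnEeLLbb=4 nnEeLlBB=8 nnEeLlBb=16 nnEeLlbb=8 nnEellBB=4 nnEellBb=8 nnEellbb=4 nneeLLBB=4 nneeLLBb=8 nneeLLbb=4 nneeLlBB=8 nneeLlBb=16 nneeLlbb=8 nneellBB=4 nneellBb=8 nneellbb=4
nnEellbb hits 4/256; gcd=4; 4÷4/256÷4 = 1/64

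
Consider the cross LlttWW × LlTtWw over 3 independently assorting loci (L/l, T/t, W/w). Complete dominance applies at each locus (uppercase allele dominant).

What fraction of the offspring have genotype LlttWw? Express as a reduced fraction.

P(LlttWw) = 1/8

LlttWW gametes: LtW×4, ltW×4
LlTtWw gametes: LTW×1, LTw×1, LtW×1, Ltw×1, lTW×1, lTw×1, ltW×1, ltw×1
LlttWW×LlTtWw grid (8·8=64): LLTtWW=4 LLTtWw=4 LLttWW=4 LLttWw=4 LlTtWW=8 LlTtWw=8 LlttWW=8 LlttWw=8 llTtWW=4 llTtWw=4 llttWW=4 llttWw=4
LlttWw hits 8/64; gcd=8; 8÷8/64÷8 = 1/8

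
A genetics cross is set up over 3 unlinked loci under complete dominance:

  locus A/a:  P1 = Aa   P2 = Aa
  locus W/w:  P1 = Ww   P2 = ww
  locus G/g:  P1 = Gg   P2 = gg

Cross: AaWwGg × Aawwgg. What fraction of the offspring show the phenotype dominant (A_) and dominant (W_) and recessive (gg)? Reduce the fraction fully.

AaWwGg gametes: AWG×1, AWg×1, AwG×1, Awg×1, aWG×1, aWg×1, awG×1, awg×1
Aawwgg gametes: Awg×4, awg×4
AaWwGg×Aawwgg grid (8·8=64): AAWwGg=4 AAWwgg=4 AAwwGg=4 AAwwgg=4 AaWwGg=8 AaWwgg=8 AawwGg=8 Aawwgg=8 aaWwGg=4 aaWwgg=4 aawwGg=4 aawwgg=4
A_ W_ gg hits 12/64; gcd=4; 12÷4/64÷4 = 3/16

P(A_ W_ gg) = 3/16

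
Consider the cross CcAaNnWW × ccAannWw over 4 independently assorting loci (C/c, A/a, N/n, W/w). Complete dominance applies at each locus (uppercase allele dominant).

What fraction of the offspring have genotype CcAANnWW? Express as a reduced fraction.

P(CcAANnWW) = 1/32

CcAaNnWW gametes: CANW×2, CAnW×2, CaNW×2, CanW×2, cANW×2, cAnW×2, caNW×2, canW×2
ccAannWw gametes: cAnW×4, cAnw×4, canW×4, canw×4
CcAaNnWW×ccAannWw grid (16·16=256): CcAANnWW=8 CcAANnWw=8 CcAAnnWW=8 CcAAnnWw=8 CcAaNnWW=16 CcAaNnWw=16 CcAannWW=16 CcAannWw=16 CcaaNnWW=8 CcaaNnWw=8 CcaannWW=8 CcaannWw=8 ccAANnWW=8 ccAANnWw=8 ccAAnnWW=8 ccAAnnWw=8 ccAaNnWW=16 ccAaNnWw=16 ccAannWW=16 ccAannWw=16 ccaaNnWW=8 ccaaNnWw=8 ccaannWW=8 ccaannWw=8
CcAANnWW hits 8/256; gcd=8; 8÷8/256÷8 = 1/32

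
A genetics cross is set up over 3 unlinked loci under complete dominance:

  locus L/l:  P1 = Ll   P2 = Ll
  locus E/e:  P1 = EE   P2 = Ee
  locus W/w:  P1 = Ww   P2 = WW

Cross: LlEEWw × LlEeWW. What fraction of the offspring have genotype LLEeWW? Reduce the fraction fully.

P(LLEeWW) = 1/16

LlEEWw gametes: LEW×2, LEw×2, lEW×2, lEw×2
LlEeWW gametes: LEW×2, LeW×2, lEW×2, leW×2
LlEEWw×LlEeWW grid (8·8=64): LLEEWW=4 LLEEWw=4 LLEeWW=4 LLEeWw=4 LlEEWW=8 LlEEWw=8 LlEeWW=8 LlEeWw=8 llEEWW=4 llEEWw=4 llEeWW=4 llEeWw=4
LLEeWW hits 4/64; gcd=4; 4÷4/64÷4 = 1/16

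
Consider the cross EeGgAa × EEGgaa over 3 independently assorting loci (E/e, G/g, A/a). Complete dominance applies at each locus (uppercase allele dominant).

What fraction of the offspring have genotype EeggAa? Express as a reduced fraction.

EeGgAa gametes: EGA×1, EGa×1, EgA×1, Ega×1, eGA×1, eGa×1, egA×1, ega×1
EEGgaa gametes: EGa×4, Ega×4
EeGgAa×EEGgaa grid (8·8=64): EEGGAa=4 EEGGaa=4 EEGgAa=8 EEGgaa=8 EEggAa=4 EEggaa=4 EeGGAa=4 EeGGaa=4 EeGgAa=8 EeGgaa=8 EeggAa=4 Eeggaa=4
EeggAa hits 4/64; gcd=4; 4÷4/64÷4 = 1/16

P(EeggAa) = 1/16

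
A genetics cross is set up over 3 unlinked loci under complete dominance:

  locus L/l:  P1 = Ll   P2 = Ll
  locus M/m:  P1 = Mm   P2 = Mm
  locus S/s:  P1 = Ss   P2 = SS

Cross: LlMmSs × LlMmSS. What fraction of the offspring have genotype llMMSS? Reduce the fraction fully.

LlMmSs gametes: LMS×1, LMs×1, LmS×1, Lms×1, lMS×1, lMs×1, lmS×1, lms×1
LlMmSS gametes: LMS×2, LmS×2, lMS×2, lmS×2
LlMmSs×LlMmSS grid (8·8=64): LLMMSS=2 LLMMSs=2 LLMmSS=4 LLMmSs=4 LLmmSS=2 LLmmSs=2 LlMMSS=4 LlMMSs=4 LlMmSS=8 LlMmSs=8 LlmmSS=4 LlmmSs=4 llMMSS=2 llMMSs=2 llMmSS=4 llMmSs=4 llmmSS=2 llmmSs=2
llMMSS hits 2/64; gcd=2; 2÷2/64÷2 = 1/32

P(llMMSS) = 1/32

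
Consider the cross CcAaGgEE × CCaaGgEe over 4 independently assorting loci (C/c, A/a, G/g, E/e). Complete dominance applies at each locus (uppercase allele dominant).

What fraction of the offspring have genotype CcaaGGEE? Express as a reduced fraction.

P(CcaaGGEE) = 1/32

CcAaGgEE gametes: CAGE×2, CAgE×2, CaGE×2, CagE×2, cAGE×2, cAgE×2, caGE×2, cagE×2
CCaaGgEe gametes: CaGE×4, CaGe×4, CagE×4, Cage×4
CcAaGgEE×CCaaGgEe grid (16·16=256): CCAaGGEE=8 CCAaGGEe=8 CCAaGgEE=16 CCAaGgEe=16 CCAaggEE=8 CCAaggEe=8 CCaaGGEE=8 CCaaGGEe=8 CCaaGgEE=16 CCaaGgEe=16 CCaaggEE=8 CCaaggEe=8 CcAaGGEE=8 CcAaGGEe=8 CcAaGgEE=16 CcAaGgEe=16 CcAaggEE=8 CcAaggEe=8 CcaaGGEE=8 CcaaGGEe=8 CcaaGgEE=16 CcaaGgEe=16 CcaaggEE=8 CcaaggEe=8
CcaaGGEE hits 8/256; gcd=8; 8÷8/256÷8 = 1/32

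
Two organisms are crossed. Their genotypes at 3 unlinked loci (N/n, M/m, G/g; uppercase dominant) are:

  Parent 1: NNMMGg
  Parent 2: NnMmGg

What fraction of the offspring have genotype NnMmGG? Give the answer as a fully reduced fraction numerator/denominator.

NNMMGg gametes: NMG×4, NMg×4
NnMmGg gametes: NMG×1, NMg×1, NmG×1, Nmg×1, nMG×1, nMg×1, nmG×1, nmg×1
NNMMGg×NnMmGg grid (8·8=64): NNMMGG=4 NNMMGg=8 NNMMgg=4 NNMmGG=4 NNMmGg=8 NNMmgg=4 NnMMGG=4 NnMMGg=8 NnMMgg=4 NnMmGG=4 NnMmGg=8 NnMmgg=4
NnMmGG hits 4/64; gcd=4; 4÷4/64÷4 = 1/16

P(NnMmGG) = 1/16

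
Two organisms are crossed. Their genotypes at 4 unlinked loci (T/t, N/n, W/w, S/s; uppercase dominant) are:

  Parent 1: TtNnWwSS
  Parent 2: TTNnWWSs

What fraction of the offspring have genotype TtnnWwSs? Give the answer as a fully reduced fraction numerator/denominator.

P(TtnnWwSs) = 1/32

TtNnWwSS gametes: TNWS×2, TNwS×2, TnWS×2, TnwS×2, tNWS×2, tNwS×2, tnWS×2, tnwS×2
TTNnWWSs gametes: TNWS×4, TNWs×4, TnWS×4, TnWs×4
TtNnWwSS×TTNnWWSs grid (16·16=256): TTNNWWSS=8 TTNNWWSs=8 TTNNWwSS=8 TTNNWwSs=8 TTNnWWSS=16 TTNnWWSs=16 TTNnWwSS=16 TTNnWwSs=16 TTnnWWSS=8 TTnnWWSs=8 TTnnWwSS=8 TTnnWwSs=8 TtNNWWSS=8 TtNNWWSs=8 TtNNWwSS=8 TtNNWwSs=8 TtNnWWSS=16 TtNnWWSs=16 TtNnWwSS=16 TtNnWwSs=16 TtnnWWSS=8 TtnnWWSs=8 TtnnWwSS=8 TtnnWwSs=8
TtnnWwSs hits 8/256; gcd=8; 8÷8/256÷8 = 1/32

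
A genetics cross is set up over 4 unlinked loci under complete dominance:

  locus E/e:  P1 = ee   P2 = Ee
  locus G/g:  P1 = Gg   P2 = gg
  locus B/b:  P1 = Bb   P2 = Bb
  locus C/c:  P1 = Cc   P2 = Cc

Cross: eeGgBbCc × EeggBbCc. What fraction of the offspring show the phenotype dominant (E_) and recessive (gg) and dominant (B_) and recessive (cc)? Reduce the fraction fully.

P(E_ gg B_ cc) = 3/64

eeGgBbCc gametes: eGBC×2, eGBc×2, eGbC×2, eGbc×2, egBC×2, egBc×2, egbC×2, egbc×2
EeggBbCc gametes: EgBC×2, EgBc×2, EgbC×2, Egbc×2, egBC×2, egBc×2, egbC×2, egbc×2
eeGgBbCc×EeggBbCc grid (16·16=256): EeGgBBCC=4 EeGgBBCc=8 EeGgBBcc=4 EeGgBbCC=8 EeGgBbCc=16 EeGgBbcc=8 EeGgbbCC=4 EeGgbbCc=8 EeGgbbcc=4 EeggBBCC=4 EeggBBCc=8 EeggBBcc=4 EeggBbCC=8 EeggBbCc=16 EeggBbcc=8 EeggbbCC=4 EeggbbCc=8 Eeggbbcc=4 eeGgBBCC=4 eeGgBBCc=8 eeGgBBcc=4 eeGgBbCC=8 eeGgBbCc=16 eeGgBbcc=8 eeGgbbCC=4 eeGgbbCc=8 eeGgbbcc=4 eeggBBCC=4 eeggBBCc=8 eeggBBcc=4 eeggBbCC=8 eeggBbCc=16 eeggBbcc=8 eeggbbCC=4 eeggbbCc=8 eeggbbcc=4
E_ gg B_ cc hits 12/256; gcd=4; 12÷4/256÷4 = 3/64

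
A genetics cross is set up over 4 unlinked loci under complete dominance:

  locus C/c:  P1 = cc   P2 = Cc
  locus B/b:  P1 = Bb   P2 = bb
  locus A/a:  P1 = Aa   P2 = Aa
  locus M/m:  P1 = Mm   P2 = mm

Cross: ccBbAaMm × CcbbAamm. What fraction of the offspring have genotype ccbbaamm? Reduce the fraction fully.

P(ccbbaamm) = 1/32

ccBbAaMm gametes: cBAM×2, cBAm×2, cBaM×2, cBam×2, cbAM×2, cbAm×2, cbaM×2, cbam×2
CcbbAamm gametes: CbAm×4, Cbam×4, cbAm×4, cbam×4
ccBbAaMm×CcbbAamm grid (16·16=256): CcBbAAMm=8 CcBbAAmm=8 CcBbAaMm=16 CcBbAamm=16 CcBbaaMm=8 CcBbaamm=8 CcbbAAMm=8 CcbbAAmm=8 CcbbAaMm=16 CcbbAamm=16 CcbbaaMm=8 Ccbbaamm=8 ccBbAAMm=8 ccBbAAmm=8 ccBbAaMm=16 ccBbAamm=16 ccBbaaMm=8 ccBbaamm=8 ccbbAAMm=8 ccbbAAmm=8 ccbbAaMm=16 ccbbAamm=16 ccbbaaMm=8 ccbbaamm=8
ccbbaamm hits 8/256; gcd=8; 8÷8/256÷8 = 1/32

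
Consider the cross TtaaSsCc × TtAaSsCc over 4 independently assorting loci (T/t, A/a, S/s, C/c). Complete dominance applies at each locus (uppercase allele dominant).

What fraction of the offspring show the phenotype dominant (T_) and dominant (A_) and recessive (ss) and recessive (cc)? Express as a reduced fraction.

P(T_ A_ ss cc) = 3/128

TtaaSsCc gametes: TaSC×2, TaSc×2, TasC×2, Tasc×2, taSC×2, taSc×2, tasC×2, tasc×2
TtAaSsCc gametes: TASC×1, TASc×1, TAsC×1, TAsc×1, TaSC×1, TaSc×1, TasC×1, Tasc×1, tASC×1, tASc×1, tAsC×1, tAsc×1, taSC×1, taSc×1, tasC×1, tasc×1
TtaaSsCc×TtAaSsCc grid (16·16=256): TTAaSSCC=2 TTAaSSCc=4 TTAaSScc=2 TTAaSsCC=4 TTAaSsCc=8 TTAaSscc=4 TTAassCC=2 TTAassCc=4 TTAasscc=2 TTaaSSCC=2 TTaaSSCc=4 TTaaSScc=2 TTaaSsCC=4 TTaaSsCc=8 TTaaSscc=4 TTaassCC=2 TTaassCc=4 TTaasscc=2 TtAaSSCC=4 TtAaSSCc=8 TtAaSScc=4 TtAaSsCC=8 TtAaSsCc=16 TtAaSscc=8 TtAassCC=4 TtAassCc=8 TtAasscc=4 TtaaSSCC=4 TtaaSSCc=8 TtaaSScc=4 TtaaSsCC=8 TtaaSsCc=16 TtaaSscc=8 TtaassCC=4 TtaassCc=8 Ttaasscc=4 ttAaSSCC=2 ttAaSSCc=4 ttAaSScc=2 ttAaSsCC=4 ttAaSsCc=8 ttAaSscc=4 ttAassCC=2 ttAassCc=4 ttAasscc=2 ttaaSSCC=2 ttaaSSCc=4 ttaaSScc=2 ttaaSsCC=4 ttaaSsCc=8 ttaaSscc=4 ttaassCC=2 ttaassCc=4 ttaasscc=2
T_ A_ ss cc hits 6/256; gcd=2; 6÷2/256÷2 = 3/128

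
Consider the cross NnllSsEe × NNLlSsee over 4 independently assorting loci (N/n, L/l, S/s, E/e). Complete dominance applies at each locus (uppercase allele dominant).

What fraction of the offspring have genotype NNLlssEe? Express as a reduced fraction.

NnllSsEe gametes: NlSE×2, NlSe×2, NlsE×2, Nlse×2, nlSE×2, nlSe×2, nlsE×2, nlse×2
NNLlSsee gametes: NLSe×4, NLse×4, NlSe×4, Nlse×4
NnllSsEe×NNLlSsee grid (16·16=256): NNLlSSEe=8 NNLlSSee=8 NNLlSsEe=16 NNLlSsee=16 NNLlssEe=8 NNLlssee=8 NNllSSEe=8 NNllSSee=8 NNllSsEe=16 NNllSsee=16 NNllssEe=8 NNllssee=8 NnLlSSEe=8 NnLlSSee=8 NnLlSsEe=16 NnLlSsee=16 NnLlssEe=8 NnLlssee=8 NnllSSEe=8 NnllSSee=8 NnllSsEe=16 NnllSsee=16 NnllssEe=8 Nnllssee=8
NNLlssEe hits 8/256; gcd=8; 8÷8/256÷8 = 1/32

P(NNLlssEe) = 1/32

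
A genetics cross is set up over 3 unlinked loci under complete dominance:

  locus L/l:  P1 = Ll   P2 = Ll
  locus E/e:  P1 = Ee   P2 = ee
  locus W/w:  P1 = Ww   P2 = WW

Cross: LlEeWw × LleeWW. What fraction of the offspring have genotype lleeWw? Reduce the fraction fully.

P(lleeWw) = 1/16

LlEeWw gametes: LEW×1, LEw×1, LeW×1, Lew×1, lEW×1, lEw×1, leW×1, lew×1
LleeWW gametes: LeW×4, leW×4
LlEeWw×LleeWW grid (8·8=64): LLEeWW=4 LLEeWw=4 LLeeWW=4 LLeeWw=4 LlEeWW=8 LlEeWw=8 LleeWW=8 LleeWw=8 llEeWW=4 llEeWw=4 lleeWW=4 lleeWw=4
lleeWw hits 4/64; gcd=4; 4÷4/64÷4 = 1/16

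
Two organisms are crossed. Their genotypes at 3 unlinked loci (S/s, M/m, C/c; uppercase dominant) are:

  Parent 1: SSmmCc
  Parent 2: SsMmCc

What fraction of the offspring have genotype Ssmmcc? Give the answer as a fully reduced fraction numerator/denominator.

P(Ssmmcc) = 1/16

SSmmCc gametes: SmC×4, Smc×4
SsMmCc gametes: SMC×1, SMc×1, SmC×1, Smc×1, sMC×1, sMc×1, smC×1, smc×1
SSmmCc×SsMmCc grid (8·8=64): SSMmCC=4 SSMmCc=8 SSMmcc=4 SSmmCC=4 SSmmCc=8 SSmmcc=4 SsMmCC=4 SsMmCc=8 SsMmcc=4 SsmmCC=4 SsmmCc=8 Ssmmcc=4
Ssmmcc hits 4/64; gcd=4; 4÷4/64÷4 = 1/16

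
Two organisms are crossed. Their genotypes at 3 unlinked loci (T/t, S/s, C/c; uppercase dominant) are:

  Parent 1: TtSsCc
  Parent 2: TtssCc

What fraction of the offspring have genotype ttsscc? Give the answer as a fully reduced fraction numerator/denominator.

TtSsCc gametes: TSC×1, TSc×1, TsC×1, Tsc×1, tSC×1, tSc×1, tsC×1, tsc×1
TtssCc gametes: TsC×2, Tsc×2, tsC×2, tsc×2
TtSsCc×TtssCc grid (8·8=64): TTSsCC=2 TTSsCc=4 TTSscc=2 TTssCC=2 TTssCc=4 TTsscc=2 TtSsCC=4 TtSsCc=8 TtSscc=4 TtssCC=4 TtssCc=8 Ttsscc=4 ttSsCC=2 ttSsCc=4 ttSscc=2 ttssCC=2 ttssCc=4 ttsscc=2
ttsscc hits 2/64; gcd=2; 2÷2/64÷2 = 1/32

P(ttsscc) = 1/32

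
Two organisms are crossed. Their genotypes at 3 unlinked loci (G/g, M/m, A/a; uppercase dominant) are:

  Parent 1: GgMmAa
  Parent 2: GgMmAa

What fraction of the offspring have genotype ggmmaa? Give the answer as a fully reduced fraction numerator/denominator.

GgMmAa gametes: GMA×1, GMa×1, GmA×1, Gma×1, gMA×1, gMa×1, gmA×1, gma×1
GgMmAa gametes: GMA×1, GMa×1, GmA×1, Gma×1, gMA×1, gMa×1, gmA×1, gma×1
GgMmAa×GgMmAa grid (8·8=64): GGMMAA=1 GGMMAa=2 GGMMaa=1 GGMmAA=2 GGMmAa=4 GGMmaa=2 GGmmAA=1 GGmmAa=2 GGmmaa=1 GgMMAA=2 GgMMAa=4 GgMMaa=2 GgMmAA=4 GgMmAa=8 GgMmaa=4 GgmmAA=2 GgmmAa=4 Ggmmaa=2 ggMMAA=1 ggMMAa=2 ggMMaa=1 ggMmAA=2 ggMmAa=4 ggMmaa=2 ggmmAA=1 ggmmAa=2 ggmmaa=1
ggmmaa hits 1/64; gcd=1; 1÷1/64÷1 = 1/64

P(ggmmaa) = 1/64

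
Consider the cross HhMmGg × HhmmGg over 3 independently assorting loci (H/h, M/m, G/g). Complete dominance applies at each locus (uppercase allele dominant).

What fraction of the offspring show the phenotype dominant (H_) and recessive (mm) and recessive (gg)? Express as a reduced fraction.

P(H_ mm gg) = 3/32

HhMmGg gametes: HMG×1, HMg×1, HmG×1, Hmg×1, hMG×1, hMg×1, hmG×1, hmg×1
HhmmGg gametes: HmG×2, Hmg×2, hmG×2, hmg×2
HhMmGg×HhmmGg grid (8·8=64): HHMmGG=2 HHMmGg=4 HHMmgg=2 HHmmGG=2 HHmmGg=4 HHmmgg=2 HhMmGG=4 HhMmGg=8 HhMmgg=4 HhmmGG=4 HhmmGg=8 Hhmmgg=4 hhMmGG=2 hhMmGg=4 hhMmgg=2 hhmmGG=2 hhmmGg=4 hhmmgg=2
H_ mm gg hits 6/64; gcd=2; 6÷2/64÷2 = 3/32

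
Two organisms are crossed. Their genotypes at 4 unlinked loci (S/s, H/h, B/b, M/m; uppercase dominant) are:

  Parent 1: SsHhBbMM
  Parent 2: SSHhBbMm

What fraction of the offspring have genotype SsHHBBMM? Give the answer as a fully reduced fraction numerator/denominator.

P(SsHHBBMM) = 1/64

SsHhBbMM gametes: SHBM×2, SHbM×2, ShBM×2, ShbM×2, sHBM×2, sHbM×2, shBM×2, shbM×2
SSHhBbMm gametes: SHBM×2, SHBm×2, SHbM×2, SHbm×2, ShBM×2, ShBm×2, ShbM×2, Shbm×2
SsHhBbMM×SSHhBbMm grid (16·16=256): SSHHBBMM=4 SSHHBBMm=4 SSHHBbMM=8 SSHHBbMm=8 SSHHbbMM=4 SSHHbbMm=4 SSHhBBMM=8 SSHhBBMm=8 SSHhBbMM=16 SSHhBbMm=16 SSHhbbMM=8 SSHhbbMm=8 SShhBBMM=4 SShhBBMm=4 SShhBbMM=8 SShhBbMm=8 SShhbbMM=4 SShhbbMm=4 SsHHBBMM=4 SsHHBBMm=4 SsHHBbMM=8 SsHHBbMm=8 SsHHbbMM=4 SsHHbbMm=4 SsHhBBMM=8 SsHhBBMm=8 SsHhBbMM=16 SsHhBbMm=16 SsHhbbMM=8 SsHhbbMm=8 SshhBBMM=4 SshhBBMm=4 SshhBbMM=8 SshhBbMm=8 SshhbbMM=4 SshhbbMm=4
SsHHBBMM hits 4/256; gcd=4; 4÷4/256÷4 = 1/64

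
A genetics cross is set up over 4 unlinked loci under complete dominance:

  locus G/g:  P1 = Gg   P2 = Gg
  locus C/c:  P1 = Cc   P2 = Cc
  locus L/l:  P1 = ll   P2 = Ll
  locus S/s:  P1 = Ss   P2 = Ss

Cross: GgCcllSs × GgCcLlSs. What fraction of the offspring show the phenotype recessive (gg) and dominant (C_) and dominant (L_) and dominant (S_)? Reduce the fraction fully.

GgCcllSs gametes: GClS×2, GCls×2, GclS×2, Gcls×2, gClS×2, gCls×2, gclS×2, gcls×2
GgCcLlSs gametes: GCLS×1, GCLs×1, GClS×1, GCls×1, GcLS×1, GcLs×1, GclS×1, Gcls×1, gCLS×1, gCLs×1, gClS×1, gCls×1, gcLS×1, gcLs×1, gclS×1, gcls×1
GgCcllSs×GgCcLlSs grid (16·16=256): GGCCLlSS=2 GGCCLlSs=4 GGCCLlss=2 GGCCllSS=2 GGCCllSs=4 GGCCllss=2 GGCcLlSS=4 GGCcLlSs=8 GGCcLlss=4 GGCcllSS=4 GGCcllSs=8 GGCcllss=4 GGccLlSS=2 GGccLlSs=4 GGccLlss=2 GGccllSS=2 GGccllSs=4 GGccllss=2 GgCCLlSS=4 GgCCLlSs=8 GgCCLlss=4 GgCCllSS=4 GgCCllSs=8 GgCCllss=4 GgCcLlSS=8 GgCcLlSs=16 GgCcLlss=8 GgCcllSS=8 GgCcllSs=16 GgCcllss=8 GgccLlSS=4 GgccLlSs=8 GgccLlss=4 GgccllSS=4 GgccllSs=8 Ggccllss=4 ggCCLlSS=2 ggCCLlSs=4 ggCCLlss=2 ggCCllSS=2 ggCCllSs=4 ggCCllss=2 ggCcLlSS=4 ggCcLlSs=8 ggCcLlss=4 ggCcllSS=4 ggCcllSs=8 ggCcllss=4 ggccLlSS=2 ggccLlSs=4 ggccLlss=2 ggccllSS=2 ggccllSs=4 ggccllss=2
gg C_ L_ S_ hits 18/256; gcd=2; 18÷2/256÷2 = 9/128

P(gg C_ L_ S_) = 9/128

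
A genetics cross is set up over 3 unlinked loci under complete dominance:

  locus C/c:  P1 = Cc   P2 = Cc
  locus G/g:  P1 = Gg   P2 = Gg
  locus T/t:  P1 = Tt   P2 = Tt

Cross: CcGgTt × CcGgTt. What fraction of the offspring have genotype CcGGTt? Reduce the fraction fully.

CcGgTt gametes: CGT×1, CGt×1, CgT×1, Cgt×1, cGT×1, cGt×1, cgT×1, cgt×1
CcGgTt gametes: CGT×1, CGt×1, CgT×1, Cgt×1, cGT×1, cGt×1, cgT×1, cgt×1
CcGgTt×CcGgTt grid (8·8=64): CCGGTT=1 CCGGTt=2 CCGGtt=1 CCGgTT=2 CCGgTt=4 CCGgtt=2 CCggTT=1 CCggTt=2 CCggtt=1 CcGGTT=2 CcGGTt=4 CcGGtt=2 CcGgTT=4 CcGgTt=8 CcGgtt=4 CcggTT=2 CcggTt=4 Ccggtt=2 ccGGTT=1 ccGGTt=2 ccGGtt=1 ccGgTT=2 ccGgTt=4 ccGgtt=2 ccggTT=1 ccggTt=2 ccggtt=1
CcGGTt hits 4/64; gcd=4; 4÷4/64÷4 = 1/16

P(CcGGTt) = 1/16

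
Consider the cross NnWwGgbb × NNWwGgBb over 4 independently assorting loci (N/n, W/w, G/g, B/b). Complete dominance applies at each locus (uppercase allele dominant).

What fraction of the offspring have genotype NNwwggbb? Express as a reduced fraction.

NnWwGgbb gametes: NWGb×2, NWgb×2, NwGb×2, Nwgb×2, nWGb×2, nWgb×2, nwGb×2, nwgb×2
NNWwGgBb gametes: NWGB×2, NWGb×2, NWgB×2, NWgb×2, NwGB×2, NwGb×2, NwgB×2, Nwgb×2
NnWwGgbb×NNWwGgBb grid (16·16=256): NNWWGGBb=4 NNWWGGbb=4 NNWWGgBb=8 NNWWGgbb=8 NNWWggBb=4 NNWWggbb=4 NNWwGGBb=8 NNWwGGbb=8 NNWwGgBb=16 NNWwGgbb=16 NNWwggBb=8 NNWwggbb=8 NNwwGGBb=4 NNwwGGbb=4 NNwwGgBb=8 NNwwGgbb=8 NNwwggBb=4 NNwwggbb=4 NnWWGGBb=4 NnWWGGbb=4 NnWWGgBb=8 NnWWGgbb=8 NnWWggBb=4 NnWWggbb=4 NnWwGGBb=8 NnWwGGbb=8 NnWwGgBb=16 NnWwGgbb=16 NnWwggBb=8 NnWwggbb=8 NnwwGGBb=4 NnwwGGbb=4 NnwwGgBb=8 NnwwGgbb=8 NnwwggBb=4 Nnwwggbb=4
NNwwggbb hits 4/256; gcd=4; 4÷4/256÷4 = 1/64

P(NNwwggbb) = 1/64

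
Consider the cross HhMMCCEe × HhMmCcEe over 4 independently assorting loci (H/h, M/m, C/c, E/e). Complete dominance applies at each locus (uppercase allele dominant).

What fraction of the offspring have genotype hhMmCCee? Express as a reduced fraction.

P(hhMmCCee) = 1/64

HhMMCCEe gametes: HMCE×4, HMCe×4, hMCE×4, hMCe×4
HhMmCcEe gametes: HMCE×1, HMCe×1, HMcE×1, HMce×1, HmCE×1, HmCe×1, HmcE×1, Hmce×1, hMCE×1, hMCe×1, hMcE×1, hMce×1, hmCE×1, hmCe×1, hmcE×1, hmce×1
HhMMCCEe×HhMmCcEe grid (16·16=256): HHMMCCEE=4 HHMMCCEe=8 HHMMCCee=4 HHMMCcEE=4 HHMMCcEe=8 HHMMCcee=4 HHMmCCEE=4 HHMmCCEe=8 HHMmCCee=4 HHMmCcEE=4 HHMmCcEe=8 HHMmCcee=4 HhMMCCEE=8 HhMMCCEe=16 HhMMCCee=8 HhMMCcEE=8 HhMMCcEe=16 HhMMCcee=8 HhMmCCEE=8 HhMmCCEe=16 HhMmCCee=8 HhMmCcEE=8 HhMmCcEe=16 HhMmCcee=8 hhMMCCEE=4 hhMMCCEe=8 hhMMCCee=4 hhMMCcEE=4 hhMMCcEe=8 hhMMCcee=4 hhMmCCEE=4 hhMmCCEe=8 hhMmCCee=4 hhMmCcEE=4 hhMmCcEe=8 hhMmCcee=4
hhMmCCee hits 4/256; gcd=4; 4÷4/256÷4 = 1/64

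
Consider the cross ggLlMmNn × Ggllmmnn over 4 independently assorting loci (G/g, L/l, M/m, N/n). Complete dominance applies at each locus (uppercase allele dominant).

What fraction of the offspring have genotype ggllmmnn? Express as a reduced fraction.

ggLlMmNn gametes: gLMN×2, gLMn×2, gLmN×2, gLmn×2, glMN×2, glMn×2, glmN×2, glmn×2
Ggllmmnn gametes: Glmn×8, glmn×8
ggLlMmNn×Ggllmmnn grid (16·16=256): GgLlMmNn=16 GgLlMmnn=16 GgLlmmNn=16 GgLlmmnn=16 GgllMmNn=16 GgllMmnn=16 GgllmmNn=16 Ggllmmnn=16 ggLlMmNn=16 ggLlMmnn=16 ggLlmmNn=16 ggLlmmnn=16 ggllMmNn=16 ggllMmnn=16 ggllmmNn=16 ggllmmnn=16
ggllmmnn hits 16/256; gcd=16; 16÷16/256÷16 = 1/16

P(ggllmmnn) = 1/16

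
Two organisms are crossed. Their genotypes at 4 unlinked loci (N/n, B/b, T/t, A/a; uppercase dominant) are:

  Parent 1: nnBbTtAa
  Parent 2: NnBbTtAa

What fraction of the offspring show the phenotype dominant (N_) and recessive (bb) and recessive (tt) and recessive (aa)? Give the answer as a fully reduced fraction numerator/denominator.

nnBbTtAa gametes: nBTA×2, nBTa×2, nBtA×2, nBta×2, nbTA×2, nbTa×2, nbtA×2, nbta×2
NnBbTtAa gametes: NBTA×1, NBTa×1, NBtA×1, NBta×1, NbTA×1, NbTa×1, NbtA×1, Nbta×1, nBTA×1, nBTa×1, nBtA×1, nBta×1, nbTA×1, nbTa×1, nbtA×1, nbta×1
nnBbTtAa×NnBbTtAa grid (16·16=256): NnBBTTAA=2 NnBBTTAa=4 NnBBTTaa=2 NnBBTtAA=4 NnBBTtAa=8 NnBBTtaa=4 NnBBttAA=2 NnBBttAa=4 NnBBttaa=2 NnBbTTAA=4 NnBbTTAa=8 NnBbTTaa=4 NnBbTtAA=8 NnBbTtAa=16 NnBbTtaa=8 NnBbttAA=4 NnBbttAa=8 NnBbttaa=4 NnbbTTAA=2 NnbbTTAa=4 NnbbTTaa=2 NnbbTtAA=4 NnbbTtAa=8 NnbbTtaa=4 NnbbttAA=2 NnbbttAa=4 Nnbbttaa=2 nnBBTTAA=2 nnBBTTAa=4 nnBBTTaa=2 nnBBTtAA=4 nnBBTtAa=8 nnBBTtaa=4 nnBBttAA=2 nnBBttAa=4 nnBBttaa=2 nnBbTTAA=4 nnBbTTAa=8 nnBbTTaa=4 nnBbTtAA=8 nnBbTtAa=16 nnBbTtaa=8 nnBbttAA=4 nnBbttAa=8 nnBbttaa=4 nnbbTTAA=2 nnbbTTAa=4 nnbbTTaa=2 nnbbTtAA=4 nnbbTtAa=8 nnbbTtaa=4 nnbbttAA=2 nnbbttAa=4 nnbbttaa=2
N_ bb tt aa hits 2/256; gcd=2; 2÷2/256÷2 = 1/128

P(N_ bb tt aa) = 1/128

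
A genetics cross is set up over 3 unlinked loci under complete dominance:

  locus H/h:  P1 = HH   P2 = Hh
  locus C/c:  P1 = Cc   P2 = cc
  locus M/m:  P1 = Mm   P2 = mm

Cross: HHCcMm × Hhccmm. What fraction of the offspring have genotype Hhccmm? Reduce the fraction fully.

HHCcMm gametes: HCM×2, HCm×2, HcM×2, Hcm×2
Hhccmm gametes: Hcm×4, hcm×4
HHCcMm×Hhccmm grid (8·8=64): HHCcMm=8 HHCcmm=8 HHccMm=8 HHccmm=8 HhCcMm=8 HhCcmm=8 HhccMm=8 Hhccmm=8
Hhccmm hits 8/64; gcd=8; 8÷8/64÷8 = 1/8

P(Hhccmm) = 1/8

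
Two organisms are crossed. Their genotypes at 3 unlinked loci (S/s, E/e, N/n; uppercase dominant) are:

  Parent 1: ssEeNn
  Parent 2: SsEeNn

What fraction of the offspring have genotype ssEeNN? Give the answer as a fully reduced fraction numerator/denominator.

P(ssEeNN) = 1/16

ssEeNn gametes: sEN×2, sEn×2, seN×2, sen×2
SsEeNn gametes: SEN×1, SEn×1, SeN×1, Sen×1, sEN×1, sEn×1, seN×1, sen×1
ssEeNn×SsEeNn grid (8·8=64): SsEENN=2 SsEENn=4 SsEEnn=2 SsEeNN=4 SsEeNn=8 SsEenn=4 SseeNN=2 SseeNn=4 Sseenn=2 ssEENN=2 ssEENn=4 ssEEnn=2 ssEeNN=4 ssEeNn=8 ssEenn=4 sseeNN=2 sseeNn=4 sseenn=2
ssEeNN hits 4/64; gcd=4; 4÷4/64÷4 = 1/16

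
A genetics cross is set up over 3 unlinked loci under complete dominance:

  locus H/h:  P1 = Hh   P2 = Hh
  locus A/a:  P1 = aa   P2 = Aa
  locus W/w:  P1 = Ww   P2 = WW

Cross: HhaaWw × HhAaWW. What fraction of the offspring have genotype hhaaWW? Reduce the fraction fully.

HhaaWw gametes: HaW×2, Haw×2, haW×2, haw×2
HhAaWW gametes: HAW×2, HaW×2, hAW×2, haW×2
HhaaWw×HhAaWW grid (8·8=64): HHAaWW=4 HHAaWw=4 HHaaWW=4 HHaaWw=4 HhAaWW=8 HhAaWw=8 HhaaWW=8 HhaaWw=8 hhAaWW=4 hhAaWw=4 hhaaWW=4 hhaaWw=4
hhaaWW hits 4/64; gcd=4; 4÷4/64÷4 = 1/16

P(hhaaWW) = 1/16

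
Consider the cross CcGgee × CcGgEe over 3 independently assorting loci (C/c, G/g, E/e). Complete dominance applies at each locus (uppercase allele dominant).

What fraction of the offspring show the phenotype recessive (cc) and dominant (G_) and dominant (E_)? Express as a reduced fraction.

CcGgee gametes: CGe×2, Cge×2, cGe×2, cge×2
CcGgEe gametes: CGE×1, CGe×1, CgE×1, Cge×1, cGE×1, cGe×1, cgE×1, cge×1
CcGgee×CcGgEe grid (8·8=64): CCGGEe=2 CCGGee=2 CCGgEe=4 CCGgee=4 CCggEe=2 CCggee=2 CcGGEe=4 CcGGee=4 CcGgEe=8 CcGgee=8 CcggEe=4 Ccggee=4 ccGGEe=2 ccGGee=2 ccGgEe=4 ccGgee=4 ccggEe=2 ccggee=2
cc G_ E_ hits 6/64; gcd=2; 6÷2/64÷2 = 3/32

P(cc G_ E_) = 3/32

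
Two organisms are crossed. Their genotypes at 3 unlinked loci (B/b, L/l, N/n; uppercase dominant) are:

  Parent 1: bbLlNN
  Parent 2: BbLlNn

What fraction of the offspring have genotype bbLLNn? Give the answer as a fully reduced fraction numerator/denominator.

bbLlNN gametes: bLN×4, blN×4
BbLlNn gametes: BLN×1, BLn×1, BlN×1, Bln×1, bLN×1, bLn×1, blN×1, bln×1
bbLlNN×BbLlNn grid (8·8=64): BbLLNN=4 BbLLNn=4 BbLlNN=8 BbLlNn=8 BbllNN=4 BbllNn=4 bbLLNN=4 bbLLNn=4 bbLlNN=8 bbLlNn=8 bbllNN=4 bbllNn=4
bbLLNn hits 4/64; gcd=4; 4÷4/64÷4 = 1/16

P(bbLLNn) = 1/16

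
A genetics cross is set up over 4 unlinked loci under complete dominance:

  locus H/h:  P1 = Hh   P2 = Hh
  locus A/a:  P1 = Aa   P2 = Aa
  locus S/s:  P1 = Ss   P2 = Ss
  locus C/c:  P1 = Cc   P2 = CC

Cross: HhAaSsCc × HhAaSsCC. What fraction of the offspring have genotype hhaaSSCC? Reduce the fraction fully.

HhAaSsCc gametes: HASC×1, HASc×1, HAsC×1, HAsc×1, HaSC×1, HaSc×1, HasC×1, Hasc×1, hASC×1, hASc×1, hAsC×1, hAsc×1, haSC×1, haSc×1, hasC×1, hasc×1
HhAaSsCC gametes: HASC×2, HAsC×2, HaSC×2, HasC×2, hASC×2, hAsC×2, haSC×2, hasC×2
HhAaSsCc×HhAaSsCC grid (16·16=256): HHAASSCC=2 HHAASSCc=2 HHAASsCC=4 HHAASsCc=4 HHAAssCC=2 HHAAssCc=2 HHAaSSCC=4 HHAaSSCc=4 HHAaSsCC=8 HHAaSsCc=8 HHAassCC=4 HHAassCc=4 HHaaSSCC=2 HHaaSSCc=2 HHaaSsCC=4 HHaaSsCc=4 HHaassCC=2 HHaassCc=2 HhAASSCC=4 HhAASSCc=4 HhAASsCC=8 HhAASsCc=8 HhAAssCC=4 HhAAssCc=4 HhAaSSCC=8 HhAaSSCc=8 HhAaSsCC=16 HhAaSsCc=16 HhAassCC=8 HhAassCc=8 HhaaSSCC=4 HhaaSSCc=4 HhaaSsCC=8 HhaaSsCc=8 HhaassCC=4 HhaassCc=4 hhAASSCC=2 hhAASSCc=2 hhAASsCC=4 hhAASsCc=4 hhAAssCC=2 hhAAssCc=2 hhAaSSCC=4 hhAaSSCc=4 hhAaSsCC=8 hhAaSsCc=8 hhAassCC=4 hhAassCc=4 hhaaSSCC=2 hhaaSSCc=2 hhaaSsCC=4 hhaaSsCc=4 hhaassCC=2 hhaassCc=2
hhaaSSCC hits 2/256; gcd=2; 2÷2/256÷2 = 1/128

P(hhaaSSCC) = 1/128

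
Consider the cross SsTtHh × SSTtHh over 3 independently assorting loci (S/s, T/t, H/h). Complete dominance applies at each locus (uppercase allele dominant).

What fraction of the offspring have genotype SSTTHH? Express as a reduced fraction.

P(SSTTHH) = 1/32

SsTtHh gametes: STH×1, STh×1, StH×1, Sth×1, sTH×1, sTh×1, stH×1, sth×1
SSTtHh gametes: STH×2, STh×2, StH×2, Sth×2
SsTtHh×SSTtHh grid (8·8=64): SSTTHH=2 SSTTHh=4 SSTThh=2 SSTtHH=4 SSTtHh=8 SSTthh=4 SSttHH=2 SSttHh=4 SStthh=2 SsTTHH=2 SsTTHh=4 SsTThh=2 SsTtHH=4 SsTtHh=8 SsTthh=4 SsttHH=2 SsttHh=4 Sstthh=2
SSTTHH hits 2/64; gcd=2; 2÷2/64÷2 = 1/32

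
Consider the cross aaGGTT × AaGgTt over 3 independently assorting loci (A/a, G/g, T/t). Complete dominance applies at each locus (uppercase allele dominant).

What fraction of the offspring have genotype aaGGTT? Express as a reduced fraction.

aaGGTT gametes: aGT×8
AaGgTt gametes: AGT×1, AGt×1, AgT×1, Agt×1, aGT×1, aGt×1, agT×1, agt×1
aaGGTT×AaGgTt grid (8·8=64): AaGGTT=8 AaGGTt=8 AaGgTT=8 AaGgTt=8 aaGGTT=8 aaGGTt=8 aaGgTT=8 aaGgTt=8
aaGGTT hits 8/64; gcd=8; 8÷8/64÷8 = 1/8

P(aaGGTT) = 1/8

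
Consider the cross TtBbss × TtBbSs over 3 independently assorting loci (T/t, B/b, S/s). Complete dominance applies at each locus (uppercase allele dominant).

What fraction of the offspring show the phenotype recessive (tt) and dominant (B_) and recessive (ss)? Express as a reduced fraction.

P(tt B_ ss) = 3/32

TtBbss gametes: TBs×2, Tbs×2, tBs×2, tbs×2
TtBbSs gametes: TBS×1, TBs×1, TbS×1, Tbs×1, tBS×1, tBs×1, tbS×1, tbs×1
TtBbss×TtBbSs grid (8·8=64): TTBBSs=2 TTBBss=2 TTBbSs=4 TTBbss=4 TTbbSs=2 TTbbss=2 TtBBSs=4 TtBBss=4 TtBbSs=8 TtBbss=8 TtbbSs=4 Ttbbss=4 ttBBSs=2 ttBBss=2 ttBbSs=4 ttBbss=4 ttbbSs=2 ttbbss=2
tt B_ ss hits 6/64; gcd=2; 6÷2/64÷2 = 3/32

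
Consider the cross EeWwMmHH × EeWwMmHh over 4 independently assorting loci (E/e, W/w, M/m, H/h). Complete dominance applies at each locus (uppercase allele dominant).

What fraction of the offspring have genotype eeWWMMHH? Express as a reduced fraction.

EeWwMmHH gametes: EWMH×2, EWmH×2, EwMH×2, EwmH×2, eWMH×2, eWmH×2, ewMH×2, ewmH×2
EeWwMmHh gametes: EWMH×1, EWMh×1, EWmH×1, EWmh×1, EwMH×1, EwMh×1, EwmH×1, Ewmh×1, eWMH×1, eWMh×1, eWmH×1, eWmh×1, ewMH×1, ewMh×1, ewmH×1, ewmh×1
EeWwMmHH×EeWwMmHh grid (16·16=256): EEWWMMHH=2 EEWWMMHh=2 EEWWMmHH=4 EEWWMmHh=4 EEWWmmHH=2 EEWWmmHh=2 EEWwMMHH=4 EEWwMMHh=4 EEWwMmHH=8 EEWwMmHh=8 EEWwmmHH=4 EEWwmmHh=4 EEwwMMHH=2 EEwwMMHh=2 EEwwMmHH=4 EEwwMmHh=4 EEwwmmHH=2 EEwwmmHh=2 EeWWMMHH=4 EeWWMMHh=4 EeWWMmHH=8 EeWWMmHh=8 EeWWmmHH=4 EeWWmmHh=4 EeWwMMHH=8 EeWwMMHh=8 EeWwMmHH=16 EeWwMmHh=16 EeWwmmHH=8 EeWwmmHh=8 EewwMMHH=4 EewwMMHh=4 EewwMmHH=8 EewwMmHh=8 EewwmmHH=4 EewwmmHh=4 eeWWMMHH=2 eeWWMMHh=2 eeWWMmHH=4 eeWWMmHh=4 eeWWmmHH=2 eeWWmmHh=2 eeWwMMHH=4 eeWwMMHh=4 eeWwMmHH=8 eeWwMmHh=8 eeWwmmHH=4 eeWwmmHh=4 eewwMMHH=2 eewwMMHh=2 eewwMmHH=4 eewwMmHh=4 eewwmmHH=2 eewwmmHh=2
eeWWMMHH hits 2/256; gcd=2; 2÷2/256÷2 = 1/128

P(eeWWMMHH) = 1/128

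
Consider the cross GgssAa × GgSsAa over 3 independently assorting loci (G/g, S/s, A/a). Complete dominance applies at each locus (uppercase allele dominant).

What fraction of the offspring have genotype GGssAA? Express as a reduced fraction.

GgssAa gametes: GsA×2, Gsa×2, gsA×2, gsa×2
GgSsAa gametes: GSA×1, GSa×1, GsA×1, Gsa×1, gSA×1, gSa×1, gsA×1, gsa×1
GgssAa×GgSsAa grid (8·8=64): GGSsAA=2 GGSsAa=4 GGSsaa=2 GGssAA=2 GGssAa=4 GGssaa=2 GgSsAA=4 GgSsAa=8 GgSsaa=4 GgssAA=4 GgssAa=8 Ggssaa=4 ggSsAA=2 ggSsAa=4 ggSsaa=2 ggssAA=2 ggssAa=4 ggssaa=2
GGssAA hits 2/64; gcd=2; 2÷2/64÷2 = 1/32

P(GGssAA) = 1/32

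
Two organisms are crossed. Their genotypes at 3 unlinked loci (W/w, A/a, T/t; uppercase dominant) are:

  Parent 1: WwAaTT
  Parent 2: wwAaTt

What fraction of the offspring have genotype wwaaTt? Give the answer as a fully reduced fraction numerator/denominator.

P(wwaaTt) = 1/16

WwAaTT gametes: WAT×2, WaT×2, wAT×2, waT×2
wwAaTt gametes: wAT×2, wAt×2, waT×2, wat×2
WwAaTT×wwAaTt grid (8·8=64): WwAATT=4 WwAATt=4 WwAaTT=8 WwAaTt=8 WwaaTT=4 WwaaTt=4 wwAATT=4 wwAATt=4 wwAaTT=8 wwAaTt=8 wwaaTT=4 wwaaTt=4
wwaaTt hits 4/64; gcd=4; 4÷4/64÷4 = 1/16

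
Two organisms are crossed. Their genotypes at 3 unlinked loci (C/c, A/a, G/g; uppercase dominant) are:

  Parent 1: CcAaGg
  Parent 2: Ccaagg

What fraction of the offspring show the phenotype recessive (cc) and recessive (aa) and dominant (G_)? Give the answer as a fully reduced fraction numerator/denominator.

P(cc aa G_) = 1/16

CcAaGg gametes: CAG×1, CAg×1, CaG×1, Cag×1, cAG×1, cAg×1, caG×1, cag×1
Ccaagg gametes: Cag×4, cag×4
CcAaGg×Ccaagg grid (8·8=64): CCAaGg=4 CCAagg=4 CCaaGg=4 CCaagg=4 CcAaGg=8 CcAagg=8 CcaaGg=8 Ccaagg=8 ccAaGg=4 ccAagg=4 ccaaGg=4 ccaagg=4
cc aa G_ hits 4/64; gcd=4; 4÷4/64÷4 = 1/16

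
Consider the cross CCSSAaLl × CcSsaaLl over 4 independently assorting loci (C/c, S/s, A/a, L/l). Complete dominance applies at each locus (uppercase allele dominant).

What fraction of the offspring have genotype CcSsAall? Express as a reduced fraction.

P(CcSsAall) = 1/32

CCSSAaLl gametes: CSAL×4, CSAl×4, CSaL×4, CSal×4
CcSsaaLl gametes: CSaL×2, CSal×2, CsaL×2, Csal×2, cSaL×2, cSal×2, csaL×2, csal×2
CCSSAaLl×CcSsaaLl grid (16·16=256): CCSSAaLL=8 CCSSAaLl=16 CCSSAall=8 CCSSaaLL=8 CCSSaaLl=16 CCSSaall=8 CCSsAaLL=8 CCSsAaLl=16 CCSsAall=8 CCSsaaLL=8 CCSsaaLl=16 CCSsaall=8 CcSSAaLL=8 CcSSAaLl=16 CcSSAall=8 CcSSaaLL=8 CcSSaaLl=16 CcSSaall=8 CcSsAaLL=8 CcSsAaLl=16 CcSsAall=8 CcSsaaLL=8 CcSsaaLl=16 CcSsaall=8
CcSsAall hits 8/256; gcd=8; 8÷8/256÷8 = 1/32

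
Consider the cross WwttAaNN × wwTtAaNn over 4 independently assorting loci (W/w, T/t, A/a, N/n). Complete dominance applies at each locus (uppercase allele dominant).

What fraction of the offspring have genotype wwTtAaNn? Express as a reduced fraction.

WwttAaNN gametes: WtAN×4, WtaN×4, wtAN×4, wtaN×4
wwTtAaNn gametes: wTAN×2, wTAn×2, wTaN×2, wTan×2, wtAN×2, wtAn×2, wtaN×2, wtan×2
WwttAaNN×wwTtAaNn grid (16·16=256): WwTtAANN=8 WwTtAANn=8 WwTtAaNN=16 WwTtAaNn=16 WwTtaaNN=8 WwTtaaNn=8 WwttAANN=8 WwttAANn=8 WwttAaNN=16 WwttAaNn=16 WwttaaNN=8 WwttaaNn=8 wwTtAANN=8 wwTtAANn=8 wwTtAaNN=16 wwTtAaNn=16 wwTtaaNN=8 wwTtaaNn=8 wwttAANN=8 wwttAANn=8 wwttAaNN=16 wwttAaNn=16 wwttaaNN=8 wwttaaNn=8
wwTtAaNn hits 16/256; gcd=16; 16÷16/256÷16 = 1/16

P(wwTtAaNn) = 1/16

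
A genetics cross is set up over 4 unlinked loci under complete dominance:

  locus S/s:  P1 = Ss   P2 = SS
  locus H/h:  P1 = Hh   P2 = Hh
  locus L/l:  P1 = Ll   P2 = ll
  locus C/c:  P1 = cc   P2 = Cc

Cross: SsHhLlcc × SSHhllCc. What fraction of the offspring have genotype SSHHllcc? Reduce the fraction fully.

SsHhLlcc gametes: SHLc×2, SHlc×2, ShLc×2, Shlc×2, sHLc×2, sHlc×2, shLc×2, shlc×2
SSHhllCc gametes: SHlC×4, SHlc×4, ShlC×4, Shlc×4
SsHhLlcc×SSHhllCc grid (16·16=256): SSHHLlCc=8 SSHHLlcc=8 SSHHllCc=8 SSHHllcc=8 SSHhLlCc=16 SSHhLlcc=16 SSHhllCc=16 SSHhllcc=16 SShhLlCc=8 SShhLlcc=8 SShhllCc=8 SShhllcc=8 SsHHLlCc=8 SsHHLlcc=8 SsHHllCc=8 SsHHllcc=8 SsHhLlCc=16 SsHhLlcc=16 SsHhllCc=16 SsHhllcc=16 SshhLlCc=8 SshhLlcc=8 SshhllCc=8 Sshhllcc=8
SSHHllcc hits 8/256; gcd=8; 8÷8/256÷8 = 1/32

P(SSHHllcc) = 1/32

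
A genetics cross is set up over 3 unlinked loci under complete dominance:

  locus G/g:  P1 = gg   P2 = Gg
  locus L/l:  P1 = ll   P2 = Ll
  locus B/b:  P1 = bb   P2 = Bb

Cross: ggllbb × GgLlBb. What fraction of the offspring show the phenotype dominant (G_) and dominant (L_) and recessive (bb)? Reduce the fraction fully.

P(G_ L_ bb) = 1/8

ggllbb gametes: glb×8
GgLlBb gametes: GLB×1, GLb×1, GlB×1, Glb×1, gLB×1, gLb×1, glB×1, glb×1
ggllbb×GgLlBb grid (8·8=64): GgLlBb=8 GgLlbb=8 GgllBb=8 Ggllbb=8 ggLlBb=8 ggLlbb=8 ggllBb=8 ggllbb=8
G_ L_ bb hits 8/64; gcd=8; 8÷8/64÷8 = 1/8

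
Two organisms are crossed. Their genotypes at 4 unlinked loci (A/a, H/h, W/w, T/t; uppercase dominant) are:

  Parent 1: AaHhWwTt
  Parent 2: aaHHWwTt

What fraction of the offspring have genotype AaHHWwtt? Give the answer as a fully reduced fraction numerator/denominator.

AaHhWwTt gametes: AHWT×1, AHWt×1, AHwT×1, AHwt×1, AhWT×1, AhWt×1, AhwT×1, Ahwt×1, aHWT×1, aHWt×1, aHwT×1, aHwt×1, ahWT×1, ahWt×1, ahwT×1, ahwt×1
aaHHWwTt gametes: aHWT×4, aHWt×4, aHwT×4, aHwt×4
AaHhWwTt×aaHHWwTt grid (16·16=256): AaHHWWTT=4 AaHHWWTt=8 AaHHWWtt=4 AaHHWwTT=8 AaHHWwTt=16 AaHHWwtt=8 AaHHwwTT=4 AaHHwwTt=8 AaHHwwtt=4 AaHhWWTT=4 AaHhWWTt=8 AaHhWWtt=4 AaHhWwTT=8 AaHhWwTt=16 AaHhWwtt=8 AaHhwwTT=4 AaHhwwTt=8 AaHhwwtt=4 aaHHWWTT=4 aaHHWWTt=8 aaHHWWtt=4 aaHHWwTT=8 aaHHWwTt=16 aaHHWwtt=8 aaHHwwTT=4 aaHHwwTt=8 aaHHwwtt=4 aaHhWWTT=4 aaHhWWTt=8 aaHhWWtt=4 aaHhWwTT=8 aaHhWwTt=16 aaHhWwtt=8 aaHhwwTT=4 aaHhwwTt=8 aaHhwwtt=4
AaHHWwtt hits 8/256; gcd=8; 8÷8/256÷8 = 1/32

P(AaHHWwtt) = 1/32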